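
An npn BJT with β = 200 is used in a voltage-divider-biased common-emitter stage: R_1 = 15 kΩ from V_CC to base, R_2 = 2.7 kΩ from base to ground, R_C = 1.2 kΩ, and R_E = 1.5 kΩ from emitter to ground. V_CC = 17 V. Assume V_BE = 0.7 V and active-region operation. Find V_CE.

V_CE ≈ 14 V

Thevenize the base divider: V_Th = V_CC·R_2/(R_1+R_2) = 17×2.7/17.7 = 2.59 V, R_Th = R_1‖R_2 = 2.29 kΩ.
Base-emitter loop: V_Th = I_B·R_Th + V_BE + (β+1)I_B·R_E, so I_B = (2.59 − 0.7) / (2.29 + 201×1.5) = 0.00623 mA.
I_C = β·I_B = 200×0.00623 = 1.25 mA, and I_E = (β+1)I_B = 1.25 mA.
V_CE = V_CC − I_C·R_C − I_E·R_E = 17 − 1.25×1.2 − 1.25×1.5 = 13.6 V.
V_CE = 13.6 V > 0.2 V confirms active-region operation.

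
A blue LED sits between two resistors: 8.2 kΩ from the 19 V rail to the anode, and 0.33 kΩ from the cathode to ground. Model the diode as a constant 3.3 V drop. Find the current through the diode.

The two resistors are in series with the diode, so KVL gives 19 = I·8.2 + 3.3 + I·0.33.
I = (19 − 3.3) / (8.2 + 0.33) kΩ = 15.7 / 8.53 = 1.84 mA.

I ≈ 1.8 mA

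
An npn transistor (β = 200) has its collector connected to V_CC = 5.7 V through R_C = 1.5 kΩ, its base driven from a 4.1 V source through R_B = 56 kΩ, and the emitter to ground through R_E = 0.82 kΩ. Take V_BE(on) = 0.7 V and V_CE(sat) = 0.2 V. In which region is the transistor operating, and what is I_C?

Assume active: I_B = (4.1 − 0.7)/(56 + 201×0.82) = 0.0154 mA, I_C = β·I_B = 3.08 mA.
Then V_CE = 5.7 − 3.08×1.5 − 3.09×0.82 = -1.46 V < 0.2 V — the active assumption fails.
Re-solve with V_CE = 0.2 V. KCL at the emitter: V_E/R_E = (V_BB−0.7−V_E)/R_B + (V_CC−0.2−V_E)/R_C, giving V_E = 1.96 V.
I_C = (V_CC − 0.2 − V_E)/R_C = (5.5 − 1.96)/1.5 = 2.36 mA.
Check: I_B = (3.4 − 1.96)/56 = 0.0258 mA, and β·I_B = 5.15 mA > I_C, confirming saturation.

saturation; I_C ≈ 2.4 mA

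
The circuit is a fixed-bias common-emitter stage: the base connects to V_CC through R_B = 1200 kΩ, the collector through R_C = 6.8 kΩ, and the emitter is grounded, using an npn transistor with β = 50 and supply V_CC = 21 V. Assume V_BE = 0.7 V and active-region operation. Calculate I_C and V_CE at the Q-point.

Base loop: V_CC = I_B·R_B + V_BE, so I_B = (21 − 0.7)/1200 kΩ = 0.0169 mA.
In the active region I_C = β·I_B = 50 × 0.0169 = 0.846 mA.
Collector loop: V_CE = V_CC − I_C·R_C = 21 − 0.846×6.8 = 15.2 V.
Since V_CE = 15.2 V > V_CE(sat) ≈ 0.2 V, the transistor is in the active region as assumed.

I_C ≈ 0.85 mA, V_CE ≈ 15 V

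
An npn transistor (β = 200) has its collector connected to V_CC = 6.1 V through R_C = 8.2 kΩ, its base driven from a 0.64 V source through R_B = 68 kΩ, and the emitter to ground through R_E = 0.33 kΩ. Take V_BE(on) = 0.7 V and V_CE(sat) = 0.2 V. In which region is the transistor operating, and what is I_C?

cutoff; I_C ≈ 0

V_BB = 0.64 V ≤ V_BE(on) = 0.7 V, so the base-emitter junction is not forward biased.
The transistor is in cutoff: I_B = I_C = 0.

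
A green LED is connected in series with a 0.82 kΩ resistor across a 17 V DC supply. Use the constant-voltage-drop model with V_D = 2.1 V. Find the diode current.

KVL around the loop: 17 = V_D + I·R = 2.1 + I × 0.82 kΩ.
So I = (17 − 2.1) / 0.82 kΩ = 14.9 / 0.82 = 18.2 mA.

I ≈ 18 mA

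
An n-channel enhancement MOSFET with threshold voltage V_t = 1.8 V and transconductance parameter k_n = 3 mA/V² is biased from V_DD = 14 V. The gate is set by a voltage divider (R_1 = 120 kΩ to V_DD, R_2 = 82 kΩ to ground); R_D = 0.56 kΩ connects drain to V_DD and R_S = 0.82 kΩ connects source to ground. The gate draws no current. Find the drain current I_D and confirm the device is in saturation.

I_D ≈ 3 mA

V_G = V_DD·R_2/(R_1+R_2) = 14×82/202 = 5.68 V.
Assume saturation: I_D = (k_n/2)(V_GS − V_t)² with V_GS = V_G − I_D·R_S = 5.68 − 0.82·I_D.
Substituting gives 1.01·I_D² − 10.6·I_D + 22.6 = 0, with roots I_D = 3.01 or 7.45 mA.
The root I_D = 7.45 mA gives V_GS = -0.429 V ≤ V_t, so take I_D = 3.01 mA.
Then V_GS = 3.22 V and V_DS = V_DD − I_D(R_D+R_S) = 14 − 3.01×1.38 = 9.85 V.
Saturation requires V_DS ≥ V_GS − V_t = 1.42 V; 9.85 ≥ 1.42 ✓.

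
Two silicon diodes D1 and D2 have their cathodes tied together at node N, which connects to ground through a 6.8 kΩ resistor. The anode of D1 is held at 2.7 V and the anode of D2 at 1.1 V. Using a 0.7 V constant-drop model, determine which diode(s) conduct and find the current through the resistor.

Only D1 conducts; I_R ≈ 0.29 mA

Assume both conduct. Then node N would need to be at both 2.7−0.7 = 2 V and 1.1−0.7 = 0.4 V, which is impossible.
Assume only D1 conducts: V_N = 2.7 − 0.7 = 2 V, so I_R = 2/6.8 = 0.294 mA.
Check D2: its anode-to-cathode voltage is 1.1 − 2 = -0.9 V < 0.7 V, so it is off. The assumption is consistent.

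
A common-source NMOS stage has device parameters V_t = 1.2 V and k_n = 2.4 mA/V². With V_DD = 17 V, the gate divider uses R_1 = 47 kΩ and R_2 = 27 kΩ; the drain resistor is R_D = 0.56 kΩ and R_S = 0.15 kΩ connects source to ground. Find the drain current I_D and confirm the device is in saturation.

I_D ≈ 12 mA

V_G = V_DD·R_2/(R_1+R_2) = 17×27/74 = 6.2 V.
Assume saturation: I_D = (k_n/2)(V_GS − V_t)² with V_GS = V_G − I_D·R_S = 6.2 − 0.15·I_D.
Substituting gives 0.027·I_D² − 2.8·I_D + 30 = 0, with roots I_D = 12.1 or 91.6 mA.
The root I_D = 91.6 mA gives V_GS = -7.54 V ≤ V_t, so take I_D = 12.1 mA.
Then V_GS = 4.38 V and V_DS = V_DD − I_D(R_D+R_S) = 17 − 12.1×0.71 = 8.38 V.
Saturation requires V_DS ≥ V_GS − V_t = 3.18 V; 8.38 ≥ 3.18 ✓.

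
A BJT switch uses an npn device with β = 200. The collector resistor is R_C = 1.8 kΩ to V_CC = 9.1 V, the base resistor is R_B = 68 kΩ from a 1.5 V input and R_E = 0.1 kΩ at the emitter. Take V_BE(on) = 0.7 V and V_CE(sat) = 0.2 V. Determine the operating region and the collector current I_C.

active; I_C ≈ 1.8 mA

Assume active. Base-emitter loop: I_B = (V_BB − V_BE)/(R_B + (β+1)R_E) = (1.5 − 0.7)/(68 + 201×0.1) = 0.00908 mA.
I_C = β·I_B = 200×0.00908 = 1.82 mA.
V_CE = V_CC − I_C·R_C − I_E·R_E = 9.1 − 1.82×1.8 − 1.83×0.1 = 5.65 V > V_CE(sat), so the active-region assumption holds.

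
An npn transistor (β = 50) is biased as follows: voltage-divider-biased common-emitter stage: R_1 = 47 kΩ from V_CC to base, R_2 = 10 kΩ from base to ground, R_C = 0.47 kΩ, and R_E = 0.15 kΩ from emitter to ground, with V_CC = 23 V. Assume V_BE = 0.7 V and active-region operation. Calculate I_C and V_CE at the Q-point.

I_C ≈ 10 mA, V_CE ≈ 16 V

Thevenize the base divider: V_Th = V_CC·R_2/(R_1+R_2) = 23×10/57 = 4.04 V, R_Th = R_1‖R_2 = 8.25 kΩ.
Base-emitter loop: V_Th = I_B·R_Th + V_BE + (β+1)I_B·R_E, so I_B = (4.04 − 0.7) / (8.25 + 51×0.15) = 0.21 mA.
I_C = β·I_B = 50×0.21 = 10.5 mA, and I_E = (β+1)I_B = 10.7 mA.
V_CE = V_CC − I_C·R_C − I_E·R_E = 23 − 10.5×0.47 − 10.7×0.15 = 16.5 V.
V_CE = 16.5 V > 0.2 V confirms active-region operation.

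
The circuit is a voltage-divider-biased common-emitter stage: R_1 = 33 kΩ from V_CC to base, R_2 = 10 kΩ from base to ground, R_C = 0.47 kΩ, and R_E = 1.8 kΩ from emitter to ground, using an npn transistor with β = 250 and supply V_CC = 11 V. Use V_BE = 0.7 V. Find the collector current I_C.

Thevenize the base divider: V_Th = V_CC·R_2/(R_1+R_2) = 11×10/43 = 2.56 V, R_Th = R_1‖R_2 = 7.67 kΩ.
Base-emitter loop: V_Th = I_B·R_Th + V_BE + (β+1)I_B·R_E, so I_B = (2.56 − 0.7) / (7.67 + 251×1.8) = 0.00404 mA.
I_C = β·I_B = 250×0.00404 = 1.01 mA, and I_E = (β+1)I_B = 1.02 mA.
V_CE = V_CC − I_C·R_C − I_E·R_E = 11 − 1.01×0.47 − 1.02×1.8 = 8.7 V.
V_CE = 8.7 V > 0.2 V confirms active-region operation.

I_C ≈ 1 mA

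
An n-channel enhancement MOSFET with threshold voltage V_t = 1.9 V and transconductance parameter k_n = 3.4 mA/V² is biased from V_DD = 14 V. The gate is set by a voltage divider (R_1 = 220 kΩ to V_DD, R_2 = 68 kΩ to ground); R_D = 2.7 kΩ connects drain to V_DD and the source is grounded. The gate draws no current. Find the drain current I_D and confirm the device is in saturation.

I_D ≈ 3.4 mA

V_G = V_DD·R_2/(R_1+R_2) = 14×68/288 = 3.31 V. With the source grounded, V_GS = V_G = 3.31 V.
Assume saturation: I_D = (k_n/2)(V_GS − V_t)² = (3.4/2)×(3.31 − 1.9)² = 1.7×1.41² = 3.36 mA.
V_DS = V_DD − I_D·R_D = 14 − 3.36×2.7 = 4.93 V.
Saturation requires V_DS ≥ V_GS − V_t = 1.41 V; 4.93 ≥ 1.41 ✓.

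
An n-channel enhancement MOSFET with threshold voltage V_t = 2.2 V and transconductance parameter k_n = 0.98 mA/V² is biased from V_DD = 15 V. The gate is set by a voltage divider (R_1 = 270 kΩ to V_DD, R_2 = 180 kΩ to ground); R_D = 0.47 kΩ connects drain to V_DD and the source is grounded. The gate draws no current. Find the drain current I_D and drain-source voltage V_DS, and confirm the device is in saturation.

I_D ≈ 7.1 mA, V_DS ≈ 12 V

V_G = V_DD·R_2/(R_1+R_2) = 15×180/450 = 6 V. With the source grounded, V_GS = V_G = 6 V.
Assume saturation: I_D = (k_n/2)(V_GS − V_t)² = (0.98/2)×(6 − 2.2)² = 0.49×3.8² = 7.08 mA.
V_DS = V_DD − I_D·R_D = 15 − 7.08×0.47 = 11.7 V.
Saturation requires V_DS ≥ V_GS − V_t = 3.8 V; 11.7 ≥ 3.8 ✓.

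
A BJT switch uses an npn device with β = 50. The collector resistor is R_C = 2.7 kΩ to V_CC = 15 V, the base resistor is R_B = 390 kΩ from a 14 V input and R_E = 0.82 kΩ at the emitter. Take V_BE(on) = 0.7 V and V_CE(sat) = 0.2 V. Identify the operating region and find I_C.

active; I_C ≈ 1.5 mA

Assume active. Base-emitter loop: I_B = (V_BB − V_BE)/(R_B + (β+1)R_E) = (14 − 0.7)/(390 + 51×0.82) = 0.0308 mA.
I_C = β·I_B = 50×0.0308 = 1.54 mA.
V_CE = V_CC − I_C·R_C − I_E·R_E = 15 − 1.54×2.7 − 1.57×0.82 = 9.55 V > V_CE(sat), so the active-region assumption holds.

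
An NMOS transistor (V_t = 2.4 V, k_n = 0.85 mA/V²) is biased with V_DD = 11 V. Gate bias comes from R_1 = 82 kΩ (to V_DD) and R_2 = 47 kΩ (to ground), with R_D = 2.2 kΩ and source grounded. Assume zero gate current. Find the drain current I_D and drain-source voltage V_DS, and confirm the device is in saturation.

V_G = V_DD·R_2/(R_1+R_2) = 11×47/129 = 4.01 V. With the source grounded, V_GS = V_G = 4.01 V.
Assume saturation: I_D = (k_n/2)(V_GS − V_t)² = (0.85/2)×(4.01 − 2.4)² = 0.425×1.61² = 1.1 mA.
V_DS = V_DD − I_D·R_D = 11 − 1.1×2.2 = 8.58 V.
Saturation requires V_DS ≥ V_GS − V_t = 1.61 V; 8.58 ≥ 1.61 ✓.

I_D ≈ 1.1 mA, V_DS ≈ 8.6 V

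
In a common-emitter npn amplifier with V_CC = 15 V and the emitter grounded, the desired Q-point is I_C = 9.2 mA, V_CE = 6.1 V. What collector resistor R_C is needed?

Collector loop: V_CC = I_C·R_C + V_CE.
R_C = (V_CC − V_CE)/I_C = (15 − 6.1)/9.2 = 0.967 kΩ.

R_C ≈ 0.97 kΩ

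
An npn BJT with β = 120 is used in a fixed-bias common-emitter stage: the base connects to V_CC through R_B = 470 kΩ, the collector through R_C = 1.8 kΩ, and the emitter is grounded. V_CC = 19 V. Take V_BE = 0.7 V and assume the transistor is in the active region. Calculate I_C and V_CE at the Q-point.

I_C ≈ 4.7 mA, V_CE ≈ 11 V

Base loop: V_CC = I_B·R_B + V_BE, so I_B = (19 − 0.7)/470 kΩ = 0.0389 mA.
In the active region I_C = β·I_B = 120 × 0.0389 = 4.67 mA.
Collector loop: V_CE = V_CC − I_C·R_C = 19 − 4.67×1.8 = 10.6 V.
Since V_CE = 10.6 V > V_CE(sat) ≈ 0.2 V, the transistor is in the active region as assumed.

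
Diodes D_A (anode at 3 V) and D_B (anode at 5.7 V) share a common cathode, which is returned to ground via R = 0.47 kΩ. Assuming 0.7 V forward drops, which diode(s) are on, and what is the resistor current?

Assume both conduct. Then node N would need to be at both 3−0.7 = 2.3 V and 5.7−0.7 = 5 V, which is impossible.
Assume only D_B conducts: V_N = 5.7 − 0.7 = 5 V, so I_R = 5/0.47 = 10.6 mA.
Check D_A: its anode-to-cathode voltage is 3 − 5 = -2 V < 0.7 V, so it is off. The assumption is consistent.

Only D_B conducts; I_R ≈ 11 mA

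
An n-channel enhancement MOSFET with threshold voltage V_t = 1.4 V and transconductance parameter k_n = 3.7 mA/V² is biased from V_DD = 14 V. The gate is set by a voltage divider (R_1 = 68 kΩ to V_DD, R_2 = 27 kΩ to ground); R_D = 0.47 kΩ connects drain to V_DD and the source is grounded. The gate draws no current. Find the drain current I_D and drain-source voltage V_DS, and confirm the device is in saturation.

V_G = V_DD·R_2/(R_1+R_2) = 14×27/95 = 3.98 V. With the source grounded, V_GS = V_G = 3.98 V.
Assume saturation: I_D = (k_n/2)(V_GS − V_t)² = (3.7/2)×(3.98 − 1.4)² = 1.85×2.58² = 12.3 mA.
V_DS = V_DD − I_D·R_D = 14 − 12.3×0.47 = 8.22 V.
Saturation requires V_DS ≥ V_GS − V_t = 2.58 V; 8.22 ≥ 2.58 ✓.

I_D ≈ 12 mA, V_DS ≈ 8.2 V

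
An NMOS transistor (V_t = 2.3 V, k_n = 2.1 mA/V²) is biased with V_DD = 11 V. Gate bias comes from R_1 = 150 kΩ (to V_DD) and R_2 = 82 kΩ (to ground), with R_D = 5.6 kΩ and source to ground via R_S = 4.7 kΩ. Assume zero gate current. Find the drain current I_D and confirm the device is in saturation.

I_D ≈ 0.24 mA

V_G = V_DD·R_2/(R_1+R_2) = 11×82/232 = 3.89 V.
Assume saturation: I_D = (k_n/2)(V_GS − V_t)² with V_GS = V_G − I_D·R_S = 3.89 − 4.7·I_D.
Substituting gives 23.2·I_D² − 16.7·I_D + 2.65 = 0, with roots I_D = 0.237 or 0.482 mA.
The root I_D = 0.482 mA gives V_GS = 1.62 V ≤ V_t, so take I_D = 0.237 mA.
Then V_GS = 2.77 V and V_DS = V_DD − I_D(R_D+R_S) = 11 − 0.237×10.3 = 8.56 V.
Saturation requires V_DS ≥ V_GS − V_t = 0.475 V; 8.56 ≥ 0.475 ✓.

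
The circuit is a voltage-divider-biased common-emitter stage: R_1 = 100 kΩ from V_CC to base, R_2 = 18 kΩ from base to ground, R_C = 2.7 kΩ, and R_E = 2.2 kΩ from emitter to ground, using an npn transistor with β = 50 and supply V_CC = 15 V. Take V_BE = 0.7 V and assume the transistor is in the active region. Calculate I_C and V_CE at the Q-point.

I_C ≈ 0.62 mA, V_CE ≈ 12 V

Thevenize the base divider: V_Th = V_CC·R_2/(R_1+R_2) = 15×18/118 = 2.29 V, R_Th = R_1‖R_2 = 15.3 kΩ.
Base-emitter loop: V_Th = I_B·R_Th + V_BE + (β+1)I_B·R_E, so I_B = (2.29 − 0.7) / (15.3 + 51×2.2) = 0.0125 mA.
I_C = β·I_B = 50×0.0125 = 0.623 mA, and I_E = (β+1)I_B = 0.635 mA.
V_CE = V_CC − I_C·R_C − I_E·R_E = 15 − 0.623×2.7 − 0.635×2.2 = 11.9 V.
V_CE = 11.9 V > 0.2 V confirms active-region operation.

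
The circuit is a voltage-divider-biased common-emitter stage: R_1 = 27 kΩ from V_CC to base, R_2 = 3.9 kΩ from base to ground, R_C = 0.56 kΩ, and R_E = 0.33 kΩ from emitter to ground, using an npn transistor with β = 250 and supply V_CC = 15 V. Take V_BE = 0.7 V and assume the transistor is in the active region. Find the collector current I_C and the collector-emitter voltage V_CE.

I_C ≈ 3.5 mA, V_CE ≈ 12 V

Thevenize the base divider: V_Th = V_CC·R_2/(R_1+R_2) = 15×3.9/30.9 = 1.89 V, R_Th = R_1‖R_2 = 3.41 kΩ.
Base-emitter loop: V_Th = I_B·R_Th + V_BE + (β+1)I_B·R_E, so I_B = (1.89 − 0.7) / (3.41 + 251×0.33) = 0.0138 mA.
I_C = β·I_B = 250×0.0138 = 3.46 mA, and I_E = (β+1)I_B = 3.47 mA.
V_CE = V_CC − I_C·R_C − I_E·R_E = 15 − 3.46×0.56 − 3.47×0.33 = 11.9 V.
V_CE = 11.9 V > 0.2 V confirms active-region operation.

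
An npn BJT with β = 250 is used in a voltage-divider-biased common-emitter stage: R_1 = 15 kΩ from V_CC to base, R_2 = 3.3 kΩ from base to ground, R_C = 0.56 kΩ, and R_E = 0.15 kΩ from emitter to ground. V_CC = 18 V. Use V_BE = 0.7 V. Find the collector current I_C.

Thevenize the base divider: V_Th = V_CC·R_2/(R_1+R_2) = 18×3.3/18.3 = 3.25 V, R_Th = R_1‖R_2 = 2.7 kΩ.
Base-emitter loop: V_Th = I_B·R_Th + V_BE + (β+1)I_B·R_E, so I_B = (3.25 − 0.7) / (2.7 + 251×0.15) = 0.0631 mA.
I_C = β·I_B = 250×0.0631 = 15.8 mA, and I_E = (β+1)I_B = 15.8 mA.
V_CE = V_CC − I_C·R_C − I_E·R_E = 18 − 15.8×0.56 − 15.8×0.15 = 6.79 V.
V_CE = 6.79 V > 0.2 V confirms active-region operation.

I_C ≈ 16 mA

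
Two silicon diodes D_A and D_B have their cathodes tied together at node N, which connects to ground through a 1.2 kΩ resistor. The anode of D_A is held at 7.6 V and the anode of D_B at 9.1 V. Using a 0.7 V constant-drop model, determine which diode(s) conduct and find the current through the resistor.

Only D_B conducts; I_R ≈ 7 mA

Assume both conduct. Then node N would need to be at both 7.6−0.7 = 6.9 V and 9.1−0.7 = 8.4 V, which is impossible.
Assume only D_B conducts: V_N = 9.1 − 0.7 = 8.4 V, so I_R = 8.4/1.2 = 7 mA.
Check D_A: its anode-to-cathode voltage is 7.6 − 8.4 = -0.8 V < 0.7 V, so it is off. The assumption is consistent.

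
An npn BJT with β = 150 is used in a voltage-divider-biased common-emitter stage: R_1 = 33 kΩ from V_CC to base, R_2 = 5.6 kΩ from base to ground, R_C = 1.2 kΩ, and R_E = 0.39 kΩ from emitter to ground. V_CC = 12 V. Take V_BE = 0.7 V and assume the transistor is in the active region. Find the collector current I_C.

I_C ≈ 2.5 mA

Thevenize the base divider: V_Th = V_CC·R_2/(R_1+R_2) = 12×5.6/38.6 = 1.74 V, R_Th = R_1‖R_2 = 4.79 kΩ.
Base-emitter loop: V_Th = I_B·R_Th + V_BE + (β+1)I_B·R_E, so I_B = (1.74 − 0.7) / (4.79 + 151×0.39) = 0.0163 mA.
I_C = β·I_B = 150×0.0163 = 2.45 mA, and I_E = (β+1)I_B = 2.47 mA.
V_CE = V_CC − I_C·R_C − I_E·R_E = 12 − 2.45×1.2 − 2.47×0.39 = 8.09 V.
V_CE = 8.09 V > 0.2 V confirms active-region operation.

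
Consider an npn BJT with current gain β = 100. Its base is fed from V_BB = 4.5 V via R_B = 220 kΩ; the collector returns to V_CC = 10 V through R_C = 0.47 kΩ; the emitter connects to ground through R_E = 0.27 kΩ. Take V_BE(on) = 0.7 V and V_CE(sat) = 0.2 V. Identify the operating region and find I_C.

Assume active. Base-emitter loop: I_B = (V_BB − V_BE)/(R_B + (β+1)R_E) = (4.5 − 0.7)/(220 + 101×0.27) = 0.0154 mA.
I_C = β·I_B = 100×0.0154 = 1.54 mA.
V_CE = V_CC − I_C·R_C − I_E·R_E = 10 − 1.54×0.47 − 1.55×0.27 = 8.86 V > V_CE(sat), so the active-region assumption holds.

active; I_C ≈ 1.5 mA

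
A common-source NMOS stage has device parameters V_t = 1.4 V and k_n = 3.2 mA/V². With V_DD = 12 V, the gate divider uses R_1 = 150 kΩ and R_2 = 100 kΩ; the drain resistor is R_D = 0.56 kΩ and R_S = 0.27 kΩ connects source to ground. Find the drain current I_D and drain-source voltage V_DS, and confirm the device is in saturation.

I_D ≈ 5.6 mA, V_DS ≈ 7.3 V

V_G = V_DD·R_2/(R_1+R_2) = 12×100/250 = 4.8 V.
Assume saturation: I_D = (k_n/2)(V_GS − V_t)² with V_GS = V_G − I_D·R_S = 4.8 − 0.27·I_D.
Substituting gives 0.117·I_D² − 3.94·I_D + 18.5 = 0, with roots I_D = 5.64 or 28.1 mA.
The root I_D = 28.1 mA gives V_GS = -2.79 V ≤ V_t, so take I_D = 5.64 mA.
Then V_GS = 3.28 V and V_DS = V_DD − I_D(R_D+R_S) = 12 − 5.64×0.83 = 7.32 V.
Saturation requires V_DS ≥ V_GS − V_t = 1.88 V; 7.32 ≥ 1.88 ✓.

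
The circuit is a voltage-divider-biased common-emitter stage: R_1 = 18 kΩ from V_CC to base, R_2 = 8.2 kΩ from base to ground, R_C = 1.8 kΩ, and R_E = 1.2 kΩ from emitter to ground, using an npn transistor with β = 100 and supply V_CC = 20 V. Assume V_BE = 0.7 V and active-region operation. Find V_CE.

Thevenize the base divider: V_Th = V_CC·R_2/(R_1+R_2) = 20×8.2/26.2 = 6.26 V, R_Th = R_1‖R_2 = 5.63 kΩ.
Base-emitter loop: V_Th = I_B·R_Th + V_BE + (β+1)I_B·R_E, so I_B = (6.26 − 0.7) / (5.63 + 101×1.2) = 0.0438 mA.
I_C = β·I_B = 100×0.0438 = 4.38 mA, and I_E = (β+1)I_B = 4.43 mA.
V_CE = V_CC − I_C·R_C − I_E·R_E = 20 − 4.38×1.8 − 4.43×1.2 = 6.8 V.
V_CE = 6.8 V > 0.2 V confirms active-region operation.

V_CE ≈ 6.8 V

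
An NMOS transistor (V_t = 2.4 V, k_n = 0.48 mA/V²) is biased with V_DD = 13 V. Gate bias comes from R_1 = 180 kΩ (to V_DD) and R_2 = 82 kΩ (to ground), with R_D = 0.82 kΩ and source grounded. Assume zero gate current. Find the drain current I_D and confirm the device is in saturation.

V_G = V_DD·R_2/(R_1+R_2) = 13×82/262 = 4.07 V. With the source grounded, V_GS = V_G = 4.07 V.
Assume saturation: I_D = (k_n/2)(V_GS − V_t)² = (0.48/2)×(4.07 − 2.4)² = 0.24×1.67² = 0.668 mA.
V_DS = V_DD − I_D·R_D = 13 − 0.668×0.82 = 12.5 V.
Saturation requires V_DS ≥ V_GS − V_t = 1.67 V; 12.5 ≥ 1.67 ✓.

I_D ≈ 0.67 mA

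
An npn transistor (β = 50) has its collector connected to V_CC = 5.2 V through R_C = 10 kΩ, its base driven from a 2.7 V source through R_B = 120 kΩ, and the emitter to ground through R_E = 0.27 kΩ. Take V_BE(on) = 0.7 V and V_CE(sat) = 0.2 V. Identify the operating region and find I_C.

saturation; I_C ≈ 0.49 mA

Assume active: I_B = (2.7 − 0.7)/(120 + 51×0.27) = 0.015 mA, I_C = β·I_B = 0.748 mA.
Then V_CE = 5.2 − 0.748×10 − 0.763×0.27 = -2.48 V < 0.2 V — the active assumption fails.
Re-solve with V_CE = 0.2 V. KCL at the emitter: V_E/R_E = (V_BB−0.7−V_E)/R_B + (V_CC−0.2−V_E)/R_C, giving V_E = 0.136 V.
I_C = (V_CC − 0.2 − V_E)/R_C = (5 − 0.136)/10 = 0.486 mA.
Check: I_B = (2 − 0.136)/120 = 0.0155 mA, and β·I_B = 0.777 mA > I_C, confirming saturation.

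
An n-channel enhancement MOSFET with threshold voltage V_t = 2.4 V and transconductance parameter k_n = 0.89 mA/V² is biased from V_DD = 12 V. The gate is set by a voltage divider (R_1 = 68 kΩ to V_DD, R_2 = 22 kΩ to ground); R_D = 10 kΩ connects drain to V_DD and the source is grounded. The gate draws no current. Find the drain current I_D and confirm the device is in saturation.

I_D ≈ 0.13 mA

V_G = V_DD·R_2/(R_1+R_2) = 12×22/90 = 2.93 V. With the source grounded, V_GS = V_G = 2.93 V.
Assume saturation: I_D = (k_n/2)(V_GS − V_t)² = (0.89/2)×(2.93 − 2.4)² = 0.445×0.533² = 0.127 mA.
V_DS = V_DD − I_D·R_D = 12 − 0.127×10 = 10.7 V.
Saturation requires V_DS ≥ V_GS − V_t = 0.533 V; 10.7 ≥ 0.533 ✓.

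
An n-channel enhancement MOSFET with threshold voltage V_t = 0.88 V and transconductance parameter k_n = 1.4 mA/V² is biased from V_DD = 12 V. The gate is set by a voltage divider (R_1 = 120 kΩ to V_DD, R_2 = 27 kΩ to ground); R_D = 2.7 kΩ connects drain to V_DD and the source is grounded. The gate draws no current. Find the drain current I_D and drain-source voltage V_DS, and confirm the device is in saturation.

V_G = V_DD·R_2/(R_1+R_2) = 12×27/147 = 2.2 V. With the source grounded, V_GS = V_G = 2.2 V.
Assume saturation: I_D = (k_n/2)(V_GS − V_t)² = (1.4/2)×(2.2 − 0.88)² = 0.7×1.32² = 1.23 mA.
V_DS = V_DD − I_D·R_D = 12 − 1.23×2.7 = 8.69 V.
Saturation requires V_DS ≥ V_GS − V_t = 1.32 V; 8.69 ≥ 1.32 ✓.

I_D ≈ 1.2 mA, V_DS ≈ 8.7 V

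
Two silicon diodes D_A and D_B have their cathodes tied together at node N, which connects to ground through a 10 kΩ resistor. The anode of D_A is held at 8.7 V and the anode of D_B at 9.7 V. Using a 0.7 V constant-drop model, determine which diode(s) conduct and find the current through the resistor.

Assume both conduct. Then node N would need to be at both 8.7−0.7 = 8 V and 9.7−0.7 = 9 V, which is impossible.
Assume only D_B conducts: V_N = 9.7 − 0.7 = 9 V, so I_R = 9/10 = 0.9 mA.
Check D_A: its anode-to-cathode voltage is 8.7 − 9 = -0.3 V < 0.7 V, so it is off. The assumption is consistent.

Only D_B conducts; I_R ≈ 0.9 mA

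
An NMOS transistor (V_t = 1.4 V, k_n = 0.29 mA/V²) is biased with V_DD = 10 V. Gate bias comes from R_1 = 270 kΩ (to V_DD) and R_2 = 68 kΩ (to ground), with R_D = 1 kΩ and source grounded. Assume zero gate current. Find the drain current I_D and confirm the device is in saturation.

I_D ≈ 0.054 mA

V_G = V_DD·R_2/(R_1+R_2) = 10×68/338 = 2.01 V. With the source grounded, V_GS = V_G = 2.01 V.
Assume saturation: I_D = (k_n/2)(V_GS − V_t)² = (0.29/2)×(2.01 − 1.4)² = 0.145×0.612² = 0.0543 mA.
V_DS = V_DD − I_D·R_D = 10 − 0.0543×1 = 9.95 V.
Saturation requires V_DS ≥ V_GS − V_t = 0.612 V; 9.95 ≥ 0.612 ✓.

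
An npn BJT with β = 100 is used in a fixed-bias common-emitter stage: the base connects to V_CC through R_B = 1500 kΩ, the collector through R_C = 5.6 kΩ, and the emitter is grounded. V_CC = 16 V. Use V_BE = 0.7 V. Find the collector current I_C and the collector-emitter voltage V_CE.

I_C ≈ 1 mA, V_CE ≈ 10 V

Base loop: V_CC = I_B·R_B + V_BE, so I_B = (16 − 0.7)/1500 kΩ = 0.0102 mA.
In the active region I_C = β·I_B = 100 × 0.0102 = 1.02 mA.
Collector loop: V_CE = V_CC − I_C·R_C = 16 − 1.02×5.6 = 10.3 V.
Since V_CE = 10.3 V > V_CE(sat) ≈ 0.2 V, the transistor is in the active region as assumed.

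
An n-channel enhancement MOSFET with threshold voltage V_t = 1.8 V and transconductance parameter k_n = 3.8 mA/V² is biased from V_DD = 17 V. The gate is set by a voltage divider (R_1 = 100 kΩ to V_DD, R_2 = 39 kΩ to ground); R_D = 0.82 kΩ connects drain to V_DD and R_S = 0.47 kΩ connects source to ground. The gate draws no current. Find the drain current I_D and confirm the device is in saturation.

I_D ≈ 3.5 mA

V_G = V_DD·R_2/(R_1+R_2) = 17×39/139 = 4.77 V.
Assume saturation: I_D = (k_n/2)(V_GS − V_t)² with V_GS = V_G − I_D·R_S = 4.77 − 0.47·I_D.
Substituting gives 0.42·I_D² − 6.3·I_D + 16.8 = 0, with roots I_D = 3.45 or 11.6 mA.
The root I_D = 11.6 mA gives V_GS = -0.668 V ≤ V_t, so take I_D = 3.45 mA.
Then V_GS = 3.15 V and V_DS = V_DD − I_D(R_D+R_S) = 17 − 3.45×1.29 = 12.5 V.
Saturation requires V_DS ≥ V_GS − V_t = 1.35 V; 12.5 ≥ 1.35 ✓.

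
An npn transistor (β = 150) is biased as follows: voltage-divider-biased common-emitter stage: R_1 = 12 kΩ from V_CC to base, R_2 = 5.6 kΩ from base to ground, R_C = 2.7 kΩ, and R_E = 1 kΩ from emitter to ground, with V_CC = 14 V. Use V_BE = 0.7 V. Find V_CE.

V_CE ≈ 0.52 V

Thevenize the base divider: V_Th = V_CC·R_2/(R_1+R_2) = 14×5.6/17.6 = 4.45 V, R_Th = R_1‖R_2 = 3.82 kΩ.
Base-emitter loop: V_Th = I_B·R_Th + V_BE + (β+1)I_B·R_E, so I_B = (4.45 − 0.7) / (3.82 + 151×1) = 0.0243 mA.
I_C = β·I_B = 150×0.0243 = 3.64 mA, and I_E = (β+1)I_B = 3.66 mA.
V_CE = V_CC − I_C·R_C − I_E·R_E = 14 − 3.64×2.7 − 3.66×1 = 0.516 V.
V_CE = 0.516 V > 0.2 V confirms active-region operation.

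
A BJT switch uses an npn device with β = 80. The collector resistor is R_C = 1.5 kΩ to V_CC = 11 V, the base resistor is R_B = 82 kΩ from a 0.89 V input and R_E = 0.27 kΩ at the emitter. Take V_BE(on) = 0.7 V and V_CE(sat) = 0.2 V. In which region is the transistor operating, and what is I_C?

Assume active. Base-emitter loop: I_B = (V_BB − V_BE)/(R_B + (β+1)R_E) = (0.89 − 0.7)/(82 + 81×0.27) = 0.00183 mA.
I_C = β·I_B = 80×0.00183 = 0.146 mA.
V_CE = V_CC − I_C·R_C − I_E·R_E = 11 − 0.146×1.5 − 0.148×0.27 = 10.7 V > V_CE(sat), so the active-region assumption holds.

active; I_C ≈ 0.15 mA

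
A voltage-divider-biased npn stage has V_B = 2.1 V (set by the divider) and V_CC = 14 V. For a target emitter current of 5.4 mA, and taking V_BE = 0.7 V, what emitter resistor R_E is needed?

V_E = V_B − V_BE = 2.1 − 0.7 = 1.4 V.
R_E = V_E / I_E = 1.4 / 5.4 = 0.259 kΩ.

R_E ≈ 0.26 kΩ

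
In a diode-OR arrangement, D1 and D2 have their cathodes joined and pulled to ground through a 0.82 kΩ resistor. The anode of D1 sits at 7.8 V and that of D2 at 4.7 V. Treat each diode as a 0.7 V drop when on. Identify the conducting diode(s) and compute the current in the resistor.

Assume both conduct. Then node N would need to be at both 7.8−0.7 = 7.1 V and 4.7−0.7 = 4 V, which is impossible.
Assume only D1 conducts: V_N = 7.8 − 0.7 = 7.1 V, so I_R = 7.1/0.82 = 8.66 mA.
Check D2: its anode-to-cathode voltage is 4.7 − 7.1 = -2.4 V < 0.7 V, so it is off. The assumption is consistent.

Only D1 conducts; I_R ≈ 8.7 mA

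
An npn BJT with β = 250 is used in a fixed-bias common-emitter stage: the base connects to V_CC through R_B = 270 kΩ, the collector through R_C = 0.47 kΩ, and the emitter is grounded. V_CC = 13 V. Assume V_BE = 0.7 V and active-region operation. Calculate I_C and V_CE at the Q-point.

Base loop: V_CC = I_B·R_B + V_BE, so I_B = (13 − 0.7)/270 kΩ = 0.0456 mA.
In the active region I_C = β·I_B = 250 × 0.0456 = 11.4 mA.
Collector loop: V_CE = V_CC − I_C·R_C = 13 − 11.4×0.47 = 7.65 V.
Since V_CE = 7.65 V > V_CE(sat) ≈ 0.2 V, the transistor is in the active region as assumed.

I_C ≈ 11 mA, V_CE ≈ 7.6 V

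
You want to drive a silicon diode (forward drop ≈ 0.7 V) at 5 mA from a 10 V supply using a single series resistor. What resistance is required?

R ≈ 1.9 kΩ

The resistor drops V_S − V_D = 10 − 0.7 = 9.3 V at 5 mA.
R = 9.3 V / 5 mA = 1.86 kΩ.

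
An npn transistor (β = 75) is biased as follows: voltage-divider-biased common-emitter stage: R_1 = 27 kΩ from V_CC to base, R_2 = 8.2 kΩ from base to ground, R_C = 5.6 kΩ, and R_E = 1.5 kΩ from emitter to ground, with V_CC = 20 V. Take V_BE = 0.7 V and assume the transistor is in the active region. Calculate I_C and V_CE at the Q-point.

Thevenize the base divider: V_Th = V_CC·R_2/(R_1+R_2) = 20×8.2/35.2 = 4.66 V, R_Th = R_1‖R_2 = 6.29 kΩ.
Base-emitter loop: V_Th = I_B·R_Th + V_BE + (β+1)I_B·R_E, so I_B = (4.66 − 0.7) / (6.29 + 76×1.5) = 0.0329 mA.
I_C = β·I_B = 75×0.0329 = 2.47 mA, and I_E = (β+1)I_B = 2.5 mA.
V_CE = V_CC − I_C·R_C − I_E·R_E = 20 − 2.47×5.6 − 2.5×1.5 = 2.42 V.
V_CE = 2.42 V > 0.2 V confirms active-region operation.

I_C ≈ 2.5 mA, V_CE ≈ 2.4 V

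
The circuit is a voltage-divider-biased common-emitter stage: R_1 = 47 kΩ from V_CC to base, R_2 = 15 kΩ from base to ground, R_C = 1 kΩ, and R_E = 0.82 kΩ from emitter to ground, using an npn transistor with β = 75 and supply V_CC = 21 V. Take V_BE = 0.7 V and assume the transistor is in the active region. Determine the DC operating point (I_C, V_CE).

I_C ≈ 4.5 mA, V_CE ≈ 13 V

Thevenize the base divider: V_Th = V_CC·R_2/(R_1+R_2) = 21×15/62 = 5.08 V, R_Th = R_1‖R_2 = 11.4 kΩ.
Base-emitter loop: V_Th = I_B·R_Th + V_BE + (β+1)I_B·R_E, so I_B = (5.08 − 0.7) / (11.4 + 76×0.82) = 0.0594 mA.
I_C = β·I_B = 75×0.0594 = 4.46 mA, and I_E = (β+1)I_B = 4.52 mA.
V_CE = V_CC − I_C·R_C − I_E·R_E = 21 − 4.46×1 − 4.52×0.82 = 12.8 V.
V_CE = 12.8 V > 0.2 V confirms active-region operation.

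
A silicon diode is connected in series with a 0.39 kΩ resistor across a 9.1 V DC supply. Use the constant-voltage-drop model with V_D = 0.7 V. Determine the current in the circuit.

KVL around the loop: 9.1 = V_D + I·R = 0.7 + I × 0.39 kΩ.
So I = (9.1 − 0.7) / 0.39 kΩ = 8.4 / 0.39 = 21.5 mA.

I ≈ 22 mA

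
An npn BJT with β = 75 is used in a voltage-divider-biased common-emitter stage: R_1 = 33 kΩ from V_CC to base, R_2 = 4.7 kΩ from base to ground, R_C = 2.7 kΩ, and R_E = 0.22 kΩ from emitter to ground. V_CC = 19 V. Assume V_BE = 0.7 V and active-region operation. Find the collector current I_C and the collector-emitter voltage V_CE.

Thevenize the base divider: V_Th = V_CC·R_2/(R_1+R_2) = 19×4.7/37.7 = 2.37 V, R_Th = R_1‖R_2 = 4.11 kΩ.
Base-emitter loop: V_Th = I_B·R_Th + V_BE + (β+1)I_B·R_E, so I_B = (2.37 − 0.7) / (4.11 + 76×0.22) = 0.0801 mA.
I_C = β·I_B = 75×0.0801 = 6.01 mA, and I_E = (β+1)I_B = 6.09 mA.
V_CE = V_CC − I_C·R_C − I_E·R_E = 19 − 6.01×2.7 − 6.09×0.22 = 1.44 V.
V_CE = 1.44 V > 0.2 V confirms active-region operation.

I_C ≈ 6 mA, V_CE ≈ 1.4 V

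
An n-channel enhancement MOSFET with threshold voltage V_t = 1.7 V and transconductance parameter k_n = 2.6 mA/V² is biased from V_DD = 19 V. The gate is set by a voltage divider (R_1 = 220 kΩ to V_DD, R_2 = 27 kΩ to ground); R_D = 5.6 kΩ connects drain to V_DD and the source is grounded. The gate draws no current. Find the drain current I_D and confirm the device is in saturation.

I_D ≈ 0.18 mA

V_G = V_DD·R_2/(R_1+R_2) = 19×27/247 = 2.08 V. With the source grounded, V_GS = V_G = 2.08 V.
Assume saturation: I_D = (k_n/2)(V_GS − V_t)² = (2.6/2)×(2.08 − 1.7)² = 1.3×0.377² = 0.185 mA.
V_DS = V_DD − I_D·R_D = 19 − 0.185×5.6 = 18 V.
Saturation requires V_DS ≥ V_GS − V_t = 0.377 V; 18 ≥ 0.377 ✓.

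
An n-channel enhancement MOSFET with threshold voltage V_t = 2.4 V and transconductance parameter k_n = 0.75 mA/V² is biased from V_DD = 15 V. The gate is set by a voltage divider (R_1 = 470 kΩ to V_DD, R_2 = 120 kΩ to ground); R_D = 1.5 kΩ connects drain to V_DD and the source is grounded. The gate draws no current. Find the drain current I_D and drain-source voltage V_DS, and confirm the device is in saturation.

V_G = V_DD·R_2/(R_1+R_2) = 15×120/590 = 3.05 V. With the source grounded, V_GS = V_G = 3.05 V.
Assume saturation: I_D = (k_n/2)(V_GS − V_t)² = (0.75/2)×(3.05 − 2.4)² = 0.375×0.651² = 0.159 mA.
V_DS = V_DD − I_D·R_D = 15 − 0.159×1.5 = 14.8 V.
Saturation requires V_DS ≥ V_GS − V_t = 0.651 V; 14.8 ≥ 0.651 ✓.

I_D ≈ 0.16 mA, V_DS ≈ 15 V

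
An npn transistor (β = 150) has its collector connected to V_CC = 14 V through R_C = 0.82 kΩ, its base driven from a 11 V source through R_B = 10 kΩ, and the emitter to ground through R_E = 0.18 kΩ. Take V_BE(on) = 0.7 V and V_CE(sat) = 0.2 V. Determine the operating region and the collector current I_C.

Assume active: I_B = (11 − 0.7)/(10 + 151×0.18) = 0.277 mA, I_C = β·I_B = 41.6 mA.
Then V_CE = 14 − 41.6×0.82 − 41.8×0.18 = -27.6 V < 0.2 V — the active assumption fails.
Re-solve with V_CE = 0.2 V. KCL at the emitter: V_E/R_E = (V_BB−0.7−V_E)/R_B + (V_CC−0.2−V_E)/R_C, giving V_E = 2.6 V.
I_C = (V_CC − 0.2 − V_E)/R_C = (13.8 − 2.6)/0.82 = 13.7 mA.
Check: I_B = (10.3 − 2.6)/10 = 0.77 mA, and β·I_B = 116 mA > I_C, confirming saturation.

saturation; I_C ≈ 14 mA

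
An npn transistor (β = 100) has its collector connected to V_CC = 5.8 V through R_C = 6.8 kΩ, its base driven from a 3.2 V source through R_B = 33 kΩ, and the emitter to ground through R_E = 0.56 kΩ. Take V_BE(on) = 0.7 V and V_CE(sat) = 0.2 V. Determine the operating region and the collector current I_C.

saturation; I_C ≈ 0.76 mA

Assume active: I_B = (3.2 − 0.7)/(33 + 101×0.56) = 0.0279 mA, I_C = β·I_B = 2.79 mA.
Then V_CE = 5.8 − 2.79×6.8 − 2.82×0.56 = -14.8 V < 0.2 V — the active assumption fails.
Re-solve with V_CE = 0.2 V. KCL at the emitter: V_E/R_E = (V_BB−0.7−V_E)/R_B + (V_CC−0.2−V_E)/R_C, giving V_E = 0.458 V.
I_C = (V_CC − 0.2 − V_E)/R_C = (5.6 − 0.458)/6.8 = 0.756 mA.
Check: I_B = (2.5 − 0.458)/33 = 0.0619 mA, and β·I_B = 6.19 mA > I_C, confirming saturation.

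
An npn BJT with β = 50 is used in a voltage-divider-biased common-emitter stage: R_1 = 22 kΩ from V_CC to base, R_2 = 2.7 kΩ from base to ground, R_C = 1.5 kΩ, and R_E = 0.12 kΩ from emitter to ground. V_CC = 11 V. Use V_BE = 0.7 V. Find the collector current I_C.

I_C ≈ 2.9 mA

Thevenize the base divider: V_Th = V_CC·R_2/(R_1+R_2) = 11×2.7/24.7 = 1.2 V, R_Th = R_1‖R_2 = 2.4 kΩ.
Base-emitter loop: V_Th = I_B·R_Th + V_BE + (β+1)I_B·R_E, so I_B = (1.2 − 0.7) / (2.4 + 51×0.12) = 0.0589 mA.
I_C = β·I_B = 50×0.0589 = 2.95 mA, and I_E = (β+1)I_B = 3.01 mA.
V_CE = V_CC − I_C·R_C − I_E·R_E = 11 − 2.95×1.5 − 3.01×0.12 = 6.22 V.
V_CE = 6.22 V > 0.2 V confirms active-region operation.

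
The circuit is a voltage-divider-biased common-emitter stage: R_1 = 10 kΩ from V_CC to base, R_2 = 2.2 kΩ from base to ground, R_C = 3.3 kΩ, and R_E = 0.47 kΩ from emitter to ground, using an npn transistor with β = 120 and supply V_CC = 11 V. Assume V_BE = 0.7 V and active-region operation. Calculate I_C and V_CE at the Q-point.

Thevenize the base divider: V_Th = V_CC·R_2/(R_1+R_2) = 11×2.2/12.2 = 1.98 V, R_Th = R_1‖R_2 = 1.8 kΩ.
Base-emitter loop: V_Th = I_B·R_Th + V_BE + (β+1)I_B·R_E, so I_B = (1.98 − 0.7) / (1.8 + 121×0.47) = 0.0219 mA.
I_C = β·I_B = 120×0.0219 = 2.63 mA, and I_E = (β+1)I_B = 2.65 mA.
V_CE = V_CC − I_C·R_C − I_E·R_E = 11 − 2.63×3.3 − 2.65×0.47 = 1.09 V.
V_CE = 1.09 V > 0.2 V confirms active-region operation.

I_C ≈ 2.6 mA, V_CE ≈ 1.1 V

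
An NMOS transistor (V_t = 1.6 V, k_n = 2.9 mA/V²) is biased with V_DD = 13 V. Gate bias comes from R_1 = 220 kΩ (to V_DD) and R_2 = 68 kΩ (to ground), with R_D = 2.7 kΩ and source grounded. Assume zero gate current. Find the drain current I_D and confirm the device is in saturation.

I_D ≈ 3.1 mA

V_G = V_DD·R_2/(R_1+R_2) = 13×68/288 = 3.07 V. With the source grounded, V_GS = V_G = 3.07 V.
Assume saturation: I_D = (k_n/2)(V_GS − V_t)² = (2.9/2)×(3.07 − 1.6)² = 1.45×1.47² = 3.13 mA.
V_DS = V_DD − I_D·R_D = 13 − 3.13×2.7 = 4.55 V.
Saturation requires V_DS ≥ V_GS − V_t = 1.47 V; 4.55 ≥ 1.47 ✓.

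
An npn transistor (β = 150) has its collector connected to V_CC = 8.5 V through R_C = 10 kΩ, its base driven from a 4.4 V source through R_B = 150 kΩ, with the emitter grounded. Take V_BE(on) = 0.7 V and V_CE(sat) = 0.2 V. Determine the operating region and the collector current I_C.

saturation; I_C ≈ 0.83 mA

Assume active: I_B = (4.4 − 0.7)/150 = 0.0247 mA, giving I_C = β·I_B = 3.7 mA.
But then V_CE = 8.5 − 3.7×10 = -28.5 V < V_CE(sat) = 0.2 V — impossible in the active region.
So the transistor is saturated. With V_CE = 0.2 V, I_C = (V_CC − 0.2)/R_C = 8.3/10 = 0.83 mA.
Check: β·I_B = 3.7 mA > I_C = 0.83 mA, confirming saturation.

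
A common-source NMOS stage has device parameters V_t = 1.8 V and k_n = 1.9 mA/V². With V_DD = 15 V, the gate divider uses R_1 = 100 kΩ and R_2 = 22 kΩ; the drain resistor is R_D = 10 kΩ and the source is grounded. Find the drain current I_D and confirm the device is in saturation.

V_G = V_DD·R_2/(R_1+R_2) = 15×22/122 = 2.7 V. With the source grounded, V_GS = V_G = 2.7 V.
Assume saturation: I_D = (k_n/2)(V_GS − V_t)² = (1.9/2)×(2.7 − 1.8)² = 0.95×0.905² = 0.778 mA.
V_DS = V_DD − I_D·R_D = 15 − 0.778×10 = 7.22 V.
Saturation requires V_DS ≥ V_GS − V_t = 0.905 V; 7.22 ≥ 0.905 ✓.

I_D ≈ 0.78 mA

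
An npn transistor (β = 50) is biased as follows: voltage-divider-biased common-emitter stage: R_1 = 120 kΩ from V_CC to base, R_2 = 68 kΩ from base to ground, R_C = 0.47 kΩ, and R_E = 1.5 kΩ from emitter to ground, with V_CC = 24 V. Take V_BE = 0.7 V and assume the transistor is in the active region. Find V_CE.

V_CE ≈ 17 V

Thevenize the base divider: V_Th = V_CC·R_2/(R_1+R_2) = 24×68/188 = 8.68 V, R_Th = R_1‖R_2 = 43.4 kΩ.
Base-emitter loop: V_Th = I_B·R_Th + V_BE + (β+1)I_B·R_E, so I_B = (8.68 − 0.7) / (43.4 + 51×1.5) = 0.0666 mA.
I_C = β·I_B = 50×0.0666 = 3.33 mA, and I_E = (β+1)I_B = 3.39 mA.
V_CE = V_CC − I_C·R_C − I_E·R_E = 24 − 3.33×0.47 − 3.39×1.5 = 17.3 V.
V_CE = 17.3 V > 0.2 V confirms active-region operation.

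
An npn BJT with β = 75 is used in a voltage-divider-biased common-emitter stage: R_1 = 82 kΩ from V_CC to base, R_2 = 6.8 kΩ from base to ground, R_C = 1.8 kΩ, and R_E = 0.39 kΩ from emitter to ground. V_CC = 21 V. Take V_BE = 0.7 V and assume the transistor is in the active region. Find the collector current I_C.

Thevenize the base divider: V_Th = V_CC·R_2/(R_1+R_2) = 21×6.8/88.8 = 1.61 V, R_Th = R_1‖R_2 = 6.28 kΩ.
Base-emitter loop: V_Th = I_B·R_Th + V_BE + (β+1)I_B·R_E, so I_B = (1.61 − 0.7) / (6.28 + 76×0.39) = 0.0253 mA.
I_C = β·I_B = 75×0.0253 = 1.9 mA, and I_E = (β+1)I_B = 1.92 mA.
V_CE = V_CC − I_C·R_C − I_E·R_E = 21 − 1.9×1.8 − 1.92×0.39 = 16.8 V.
V_CE = 16.8 V > 0.2 V confirms active-region operation.

I_C ≈ 1.9 mA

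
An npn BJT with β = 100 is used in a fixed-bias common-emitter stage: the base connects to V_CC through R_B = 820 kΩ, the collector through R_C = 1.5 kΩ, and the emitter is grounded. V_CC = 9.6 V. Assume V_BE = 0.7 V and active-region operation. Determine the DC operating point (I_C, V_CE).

I_C ≈ 1.1 mA, V_CE ≈ 8 V

Base loop: V_CC = I_B·R_B + V_BE, so I_B = (9.6 − 0.7)/820 kΩ = 0.0109 mA.
In the active region I_C = β·I_B = 100 × 0.0109 = 1.09 mA.
Collector loop: V_CE = V_CC − I_C·R_C = 9.6 − 1.09×1.5 = 7.97 V.
Since V_CE = 7.97 V > V_CE(sat) ≈ 0.2 V, the transistor is in the active region as assumed.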